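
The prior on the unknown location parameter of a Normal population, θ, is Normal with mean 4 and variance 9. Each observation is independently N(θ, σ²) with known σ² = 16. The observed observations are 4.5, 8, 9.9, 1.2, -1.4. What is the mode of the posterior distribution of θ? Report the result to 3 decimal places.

n = 5; x̄ = (4.5 + 8 + 9.9 + 1.2 + (-1.4))/5 = 22.2/5 = 4.44.
For a Normal prior and Normal likelihood with known variance, the posterior is Normal; its mode equals its mean, the precision-weighted average.
Prior precision 1/σ₀² = 1/9; data precision n/σ² = 5/16 = 0.3125.
θ̂ = ((1/9)·4 + 0.3125·4.44) / (1/9 + 0.3125) = (1319/720)/(61/144) = 1319/305 ≈ 4.325.

θ̂_MAP = 4.325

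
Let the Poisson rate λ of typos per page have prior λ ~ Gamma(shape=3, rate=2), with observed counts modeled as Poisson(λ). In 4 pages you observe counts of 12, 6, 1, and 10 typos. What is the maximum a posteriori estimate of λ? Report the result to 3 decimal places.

Σxᵢ = 12+6+1+10 = 29, with n = 4.
Posterior ∝ λ^2e^(−2λ) · λ^29e^(−4λ) = λ^31e^(−6λ), i.e. Gamma(shape=32, rate=6).
The mode of a Gamma(a, b) with a ≥ 1 (shape–rate) is (a−1)/b = 31/6 ≈ 5.167.

λ̂_MAP = 5.167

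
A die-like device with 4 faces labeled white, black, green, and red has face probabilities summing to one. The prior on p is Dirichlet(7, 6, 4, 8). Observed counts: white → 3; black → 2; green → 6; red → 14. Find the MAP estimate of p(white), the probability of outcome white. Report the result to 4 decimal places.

MAP estimate of p(white) = 0.1957

The posterior is Dirichlet(αᵢ + nᵢ) = Dirichlet(10, 8, 10, 22).
For a Dirichlet(a₁,…,a_K) with all aᵢ > 1, the mode has j-th component (aⱼ − 1)/(Σaᵢ − K).
Here Σaᵢ = 50 and K = 4, so p(white) = (10 − 1)/(50 − 4) = 9/46 ≈ 0.1957.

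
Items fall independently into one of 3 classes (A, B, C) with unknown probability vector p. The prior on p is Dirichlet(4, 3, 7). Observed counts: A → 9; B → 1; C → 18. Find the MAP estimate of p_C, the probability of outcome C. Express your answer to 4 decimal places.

The posterior is Dirichlet(αᵢ + nᵢ) = Dirichlet(13, 4, 25).
For a Dirichlet(a₁,…,a_K) with all aᵢ > 1, the mode has j-th component (aⱼ − 1)/(Σaᵢ − K).
Here Σaᵢ = 42 and K = 3, so p_C = (25 − 1)/(42 − 3) = 24/39 ≈ 0.6154.

MAP estimate of p_C = 0.6154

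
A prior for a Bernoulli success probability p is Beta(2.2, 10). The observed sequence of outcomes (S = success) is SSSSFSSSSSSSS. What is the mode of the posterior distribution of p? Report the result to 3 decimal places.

Prior: Beta(2.2, 10).
Data: 12 successes in 13 trials (from the sequence). The binomial likelihood contributes p^12(1−p)^1, so the posterior is Beta(2.2+12, 10+1) = Beta(14.2, 11).
For Beta(a, b) with a, b > 1 the mode is (a−1)/(a+b−2) = 13.2/23.2 ≈ 0.569.

p̂_MAP = 0.569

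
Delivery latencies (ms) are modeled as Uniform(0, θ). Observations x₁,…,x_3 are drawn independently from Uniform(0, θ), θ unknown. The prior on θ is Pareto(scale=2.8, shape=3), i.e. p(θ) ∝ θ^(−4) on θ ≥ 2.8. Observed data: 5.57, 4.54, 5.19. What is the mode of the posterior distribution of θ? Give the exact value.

θ̂_MAP = 5.57

The Uniform(0, θ) likelihood is θ^(−n) for θ ≥ max(xᵢ), zero otherwise. Here max(xᵢ) = 5.57.
Posterior ∝ θ^(−4) · θ^(−3) = θ^(−7) on θ ≥ max(2.8, 5.57) = 5.57.
This density is strictly decreasing in θ, so the posterior mode lies at the lower boundary of the support.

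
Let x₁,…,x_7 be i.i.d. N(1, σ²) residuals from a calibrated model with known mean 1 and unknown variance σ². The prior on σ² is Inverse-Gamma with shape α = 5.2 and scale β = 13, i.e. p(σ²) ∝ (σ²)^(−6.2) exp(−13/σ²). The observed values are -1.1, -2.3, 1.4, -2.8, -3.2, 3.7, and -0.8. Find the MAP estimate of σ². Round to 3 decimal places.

σ̂²_MAP = 4.334

Sum of squared deviations about the known mean: SS = (-1.1−1)² + (-2.3−1)² + (1.4−1)² + (-2.8−1)² + (-3.2−1)² + (3.7−1)² + (-0.8−1)² = 58.07.
The Normal likelihood contributes (σ²)^(−n/2) exp(−SS/(2σ²)), so the posterior is Inverse-Gamma(α + n/2, β + SS/2) = Inverse-Gamma(8.7, 42.035).
The mode of Inverse-Gamma(a, b) is b/(a+1) = 42.035/9.7 ≈ 4.334.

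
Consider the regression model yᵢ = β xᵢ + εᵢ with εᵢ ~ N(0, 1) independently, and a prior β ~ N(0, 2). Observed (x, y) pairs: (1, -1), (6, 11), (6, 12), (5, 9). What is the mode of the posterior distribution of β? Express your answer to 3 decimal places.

β̂_MAP = 1.848

log p(β | y) = −Σ(yᵢ − βxᵢ)²/(2·1) − β²/(2·2) + const.
Setting the derivative to zero: Σxᵢ(yᵢ − βxᵢ)/1 − β/2 = 0, so β = Σxᵢyᵢ / (Σxᵢ² + σ²/τ²).
Σxᵢyᵢ = 1·(-1) + 6·11 + 6·12 + 5·9 = 182; Σxᵢ² = 98; σ²/τ² = 0.5.
β̂_MAP = 182 / (98 + 0.5) = 182/98.5 ≈ 1.848.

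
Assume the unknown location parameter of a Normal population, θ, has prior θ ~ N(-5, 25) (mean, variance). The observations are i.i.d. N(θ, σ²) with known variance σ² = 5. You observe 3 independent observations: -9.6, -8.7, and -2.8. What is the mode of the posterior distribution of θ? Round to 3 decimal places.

n = 3; x̄ = ((-9.6) + (-8.7) + (-2.8))/3 = -21.1/3 = -211/30 ≈ -7.0333.
For a Normal prior and Normal likelihood with known variance, the posterior is Normal; its mode equals its mean, the precision-weighted average.
Prior precision 1/σ₀² = 1/25 = 0.04; data precision n/σ² = 3/5 = 0.6.
θ̂ = (0.04·(-5) + 0.6·(-211/30)) / (0.04 + 0.6) = (-4.42)/0.64 = -6.90625 ≈ -6.906.

θ̂_MAP = -6.906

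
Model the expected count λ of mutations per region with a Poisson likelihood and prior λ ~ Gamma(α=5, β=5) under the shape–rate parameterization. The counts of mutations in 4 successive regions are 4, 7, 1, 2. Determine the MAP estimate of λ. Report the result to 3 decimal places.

Σxᵢ = 4+7+1+2 = 14, with n = 4.
Posterior ∝ λ^4e^(−5λ) · λ^14e^(−4λ) = λ^18e^(−9λ), i.e. Gamma(shape=19, rate=9).
The mode of a Gamma(a, b) with a ≥ 1 (shape–rate) is (a−1)/b = 18/9 ≈ 2.000.

λ̂_MAP = 2.000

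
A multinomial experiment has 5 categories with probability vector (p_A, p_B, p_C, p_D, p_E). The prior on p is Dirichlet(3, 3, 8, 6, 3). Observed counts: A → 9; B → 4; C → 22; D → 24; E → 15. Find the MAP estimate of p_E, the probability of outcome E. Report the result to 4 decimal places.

The posterior is Dirichlet(αᵢ + nᵢ) = Dirichlet(12, 7, 30, 30, 18).
For a Dirichlet(a₁,…,a_K) with all aᵢ > 1, the mode has j-th component (aⱼ − 1)/(Σaᵢ − K).
Here Σaᵢ = 97 and K = 5, so p_E = (18 − 1)/(97 − 5) = 17/92 ≈ 0.1848.

MAP estimate of p_E = 0.1848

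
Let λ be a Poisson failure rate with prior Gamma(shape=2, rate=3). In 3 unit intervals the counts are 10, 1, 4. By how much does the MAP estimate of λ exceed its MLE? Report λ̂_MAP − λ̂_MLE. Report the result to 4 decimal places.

Σxᵢ = 15. Posterior is Gamma(17, 6); MAP = (17−1)/6 = 16/6 ≈ 2.66667.
MLE = x̄ = 15/3 ≈ 5.00000.
Difference = 16/6 − 15/3 = -7/3 ≈ -2.3333.

MAP − MLE = -2.3333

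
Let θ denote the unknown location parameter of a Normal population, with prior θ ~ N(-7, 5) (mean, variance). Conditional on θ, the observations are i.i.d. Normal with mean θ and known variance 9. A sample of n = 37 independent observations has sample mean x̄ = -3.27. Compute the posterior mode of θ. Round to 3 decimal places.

n = 37, x̄ = -3.27.
For a Normal prior and Normal likelihood with known variance, the posterior is Normal; its mode equals its mean, the precision-weighted average.
Prior precision 1/σ₀² = 1/5 = 0.2; data precision n/σ² = 37/9.
θ̂ = (0.2·(-7) + (37/9)·(-3.27)) / (0.2 + 37/9) = (-4453/300)/(194/45) = -13359/3880 ≈ -3.443.

θ̂_MAP = -3.443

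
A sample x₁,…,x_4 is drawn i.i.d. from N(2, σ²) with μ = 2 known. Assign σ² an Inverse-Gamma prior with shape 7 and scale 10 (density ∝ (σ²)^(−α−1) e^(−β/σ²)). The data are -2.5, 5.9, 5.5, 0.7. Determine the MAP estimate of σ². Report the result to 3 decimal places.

Sum of squared deviations about the known mean: SS = (-2.5−2)² + (5.9−2)² + (5.5−2)² + (0.7−2)² = 49.4.
The Normal likelihood contributes (σ²)^(−n/2) exp(−SS/(2σ²)), so the posterior is Inverse-Gamma(α + n/2, β + SS/2) = Inverse-Gamma(9, 34.7).
The mode of Inverse-Gamma(a, b) is b/(a+1) = 34.7/10 ≈ 3.470.

σ̂²_MAP = 3.470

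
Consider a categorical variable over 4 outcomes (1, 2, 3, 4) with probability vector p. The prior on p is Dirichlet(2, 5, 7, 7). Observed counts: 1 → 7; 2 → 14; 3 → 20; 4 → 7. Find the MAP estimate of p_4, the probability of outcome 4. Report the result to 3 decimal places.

The posterior is Dirichlet(αᵢ + nᵢ) = Dirichlet(9, 19, 27, 14).
For a Dirichlet(a₁,…,a_K) with all aᵢ > 1, the mode has j-th component (aⱼ − 1)/(Σaᵢ − K).
Here Σaᵢ = 69 and K = 4, so p_4 = (14 − 1)/(69 − 4) = 13/65 ≈ 0.200.

MAP estimate: 0.200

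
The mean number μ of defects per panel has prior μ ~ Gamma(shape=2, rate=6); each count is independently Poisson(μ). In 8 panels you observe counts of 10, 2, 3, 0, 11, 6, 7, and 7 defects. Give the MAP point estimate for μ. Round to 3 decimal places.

Σxᵢ = 10+2+3+0+11+6+7+7 = 46, with n = 8.
Posterior ∝ μe^(−6μ) · μ^46e^(−8μ) = μ^47e^(−14μ), i.e. Gamma(shape=48, rate=14).
The mode of a Gamma(a, b) with a ≥ 1 (shape–rate) is (a−1)/b = 47/14 ≈ 3.357.

μ̂_MAP = 3.357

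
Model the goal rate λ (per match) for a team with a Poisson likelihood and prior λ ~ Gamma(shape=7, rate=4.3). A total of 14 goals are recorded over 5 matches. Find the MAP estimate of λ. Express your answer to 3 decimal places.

λ̂_MAP = 2.151

Σxᵢ = 14, n = 5.
Posterior ∝ λ^6e^(−4.3λ) · λ^14e^(−5λ) = λ^20e^(−9.3λ), i.e. Gamma(shape=21, rate=9.3).
The mode of a Gamma(a, b) with a ≥ 1 (shape–rate) is (a−1)/b = 20/9.3 ≈ 2.151.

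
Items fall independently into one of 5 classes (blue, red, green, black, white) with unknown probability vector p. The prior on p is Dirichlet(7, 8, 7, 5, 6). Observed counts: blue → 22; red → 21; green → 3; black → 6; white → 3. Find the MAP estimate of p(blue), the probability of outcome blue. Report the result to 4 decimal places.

MAP estimate of p(blue) = 0.3373

The posterior is Dirichlet(αᵢ + nᵢ) = Dirichlet(29, 29, 10, 11, 9).
For a Dirichlet(a₁,…,a_K) with all aᵢ > 1, the mode has j-th component (aⱼ − 1)/(Σaᵢ − K).
Here Σaᵢ = 88 and K = 5, so p(blue) = (29 − 1)/(88 − 5) = 28/83 ≈ 0.3373.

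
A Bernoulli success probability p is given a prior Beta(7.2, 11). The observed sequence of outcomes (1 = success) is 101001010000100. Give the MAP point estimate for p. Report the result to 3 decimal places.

Prior: Beta(7.2, 11).
Data: 5 successes in 15 trials (from the sequence). The binomial likelihood contributes p^5(1−p)^10, so the posterior is Beta(7.2+5, 11+10) = Beta(12.2, 21).
For Beta(a, b) with a, b > 1 the mode is (a−1)/(a+b−2) = 11.2/31.2 ≈ 0.359.

p̂_MAP = 0.359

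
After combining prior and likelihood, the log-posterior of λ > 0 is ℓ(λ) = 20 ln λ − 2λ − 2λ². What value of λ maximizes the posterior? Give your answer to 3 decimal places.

ℓ'(λ) = 20/λ − 2 − 4λ. Setting this to zero and multiplying by λ: 4λ² + 2λ − 20 = 0.
λ = (−2 + √(2² + 4·4·20)) / (2·4) = (−2 + √324) / 8 = (−2 + 18)/8 = 2.
ℓ''(λ) = −20/λ² − 4 < 0, confirming a maximum.

λ̂_MAP = 2.000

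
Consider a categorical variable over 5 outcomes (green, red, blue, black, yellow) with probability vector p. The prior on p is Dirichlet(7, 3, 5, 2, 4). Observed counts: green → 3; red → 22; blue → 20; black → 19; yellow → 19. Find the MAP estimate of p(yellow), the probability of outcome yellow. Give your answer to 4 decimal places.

The posterior is Dirichlet(αᵢ + nᵢ) = Dirichlet(10, 25, 25, 21, 23).
For a Dirichlet(a₁,…,a_K) with all aᵢ > 1, the mode has j-th component (aⱼ − 1)/(Σaᵢ − K).
Here Σaᵢ = 104 and K = 5, so p(yellow) = (23 − 1)/(104 − 5) = 22/99 ≈ 0.2222.

MAP estimate of p(yellow) = 0.2222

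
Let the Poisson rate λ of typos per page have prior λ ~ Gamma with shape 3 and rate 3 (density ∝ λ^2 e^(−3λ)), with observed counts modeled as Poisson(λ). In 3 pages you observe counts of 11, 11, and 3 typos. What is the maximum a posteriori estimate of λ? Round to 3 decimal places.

Σxᵢ = 11+11+3 = 25, with n = 3.
Posterior ∝ λ^2e^(−3λ) · λ^25e^(−3λ) = λ^27e^(−6λ), i.e. Gamma(shape=28, rate=6).
The mode of a Gamma(a, b) with a ≥ 1 (shape–rate) is (a−1)/b = 27/6 ≈ 4.500.

λ̂_MAP = 4.500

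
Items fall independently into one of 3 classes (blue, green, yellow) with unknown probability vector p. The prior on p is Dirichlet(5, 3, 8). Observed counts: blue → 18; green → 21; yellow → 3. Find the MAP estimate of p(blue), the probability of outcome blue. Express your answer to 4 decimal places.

The posterior is Dirichlet(αᵢ + nᵢ) = Dirichlet(23, 24, 11).
For a Dirichlet(a₁,…,a_K) with all aᵢ > 1, the mode has j-th component (aⱼ − 1)/(Σaᵢ − K).
Here Σaᵢ = 58 and K = 3, so p(blue) = (23 − 1)/(58 − 3) = 22/55 ≈ 0.4000.

MAP estimate of p(blue) = 0.4000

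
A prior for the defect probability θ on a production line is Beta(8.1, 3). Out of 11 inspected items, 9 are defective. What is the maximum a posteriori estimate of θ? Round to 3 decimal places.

θ̂_MAP = 0.801

Prior: Beta(8.1, 3).
Data: 9 successes in 11 trials. The binomial likelihood contributes θ^9(1−θ)^2, so the posterior is Beta(8.1+9, 3+2) = Beta(17.1, 5).
For Beta(a, b) with a, b > 1 the mode is (a−1)/(a+b−2) = 16.1/20.1 ≈ 0.801.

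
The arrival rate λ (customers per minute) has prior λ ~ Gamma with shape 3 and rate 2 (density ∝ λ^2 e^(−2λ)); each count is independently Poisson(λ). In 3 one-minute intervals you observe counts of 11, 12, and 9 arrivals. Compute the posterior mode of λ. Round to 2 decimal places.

λ̂_MAP = 6.80

Σxᵢ = 11+12+9 = 32, with n = 3.
Posterior ∝ λ^2e^(−2λ) · λ^32e^(−3λ) = λ^34e^(−5λ), i.e. Gamma(shape=35, rate=5).
The mode of a Gamma(a, b) with a ≥ 1 (shape–rate) is (a−1)/b = 34/5 ≈ 6.80.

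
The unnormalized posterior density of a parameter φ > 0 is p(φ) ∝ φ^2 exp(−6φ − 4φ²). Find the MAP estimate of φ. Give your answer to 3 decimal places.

φ̂_MAP = 0.250

ℓ'(φ) = 2/φ − 6 − 8φ. Setting this to zero and multiplying by φ: 8φ² + 6φ − 2 = 0.
φ = (−6 + √(6² + 4·8·2)) / (2·8) = (−6 + √100) / 16 = (−6 + 10)/16 = 1/4.
ℓ''(φ) = −2/φ² − 8 < 0, confirming a maximum.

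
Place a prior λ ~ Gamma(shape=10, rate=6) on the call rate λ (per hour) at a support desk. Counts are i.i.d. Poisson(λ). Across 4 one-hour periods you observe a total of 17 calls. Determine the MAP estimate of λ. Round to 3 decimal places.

Σxᵢ = 17, n = 4.
Posterior ∝ λ^9e^(−6λ) · λ^17e^(−4λ) = λ^26e^(−10λ), i.e. Gamma(shape=27, rate=10).
The mode of a Gamma(a, b) with a ≥ 1 (shape–rate) is (a−1)/b = 26/10 ≈ 2.600.

λ̂_MAP = 2.600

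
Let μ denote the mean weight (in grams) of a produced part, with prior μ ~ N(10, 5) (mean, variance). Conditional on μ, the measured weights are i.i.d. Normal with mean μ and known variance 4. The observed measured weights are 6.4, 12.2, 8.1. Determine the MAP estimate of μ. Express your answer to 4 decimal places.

n = 3; x̄ = (6.4 + 12.2 + 8.1)/3 = 26.7/3 = 8.9.
For a Normal prior and Normal likelihood with known variance, the posterior is Normal; its mode equals its mean, the precision-weighted average.
Prior precision 1/σ₀² = 1/5 = 0.2; data precision n/σ² = 3/4 = 0.75.
μ̂ = (0.2·10 + 0.75·8.9) / (0.2 + 0.75) = 8.675/0.95 = 347/38 ≈ 9.1316.

μ̂_MAP = 9.1316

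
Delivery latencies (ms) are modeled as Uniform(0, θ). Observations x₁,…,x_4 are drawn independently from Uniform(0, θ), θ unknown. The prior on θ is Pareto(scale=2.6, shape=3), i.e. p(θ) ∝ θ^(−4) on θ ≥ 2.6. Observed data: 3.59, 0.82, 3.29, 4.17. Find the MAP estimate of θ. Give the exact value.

The Uniform(0, θ) likelihood is θ^(−n) for θ ≥ max(xᵢ), zero otherwise. Here max(xᵢ) = 4.17.
Posterior ∝ θ^(−4) · θ^(−4) = θ^(−8) on θ ≥ max(2.6, 4.17) = 4.17.
This density is strictly decreasing in θ, so the posterior mode lies at the lower boundary of the support.

θ̂_MAP = 4.17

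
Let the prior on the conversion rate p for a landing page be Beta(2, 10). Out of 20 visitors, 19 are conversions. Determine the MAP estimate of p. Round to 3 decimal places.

Prior: Beta(2, 10).
Data: 19 successes in 20 trials. The binomial likelihood contributes p^19(1−p)^1, so the posterior is Beta(2+19, 10+1) = Beta(21, 11).
For Beta(a, b) with a, b > 1 the mode is (a−1)/(a+b−2) = 20/30 ≈ 0.667.

p̂_MAP = 0.667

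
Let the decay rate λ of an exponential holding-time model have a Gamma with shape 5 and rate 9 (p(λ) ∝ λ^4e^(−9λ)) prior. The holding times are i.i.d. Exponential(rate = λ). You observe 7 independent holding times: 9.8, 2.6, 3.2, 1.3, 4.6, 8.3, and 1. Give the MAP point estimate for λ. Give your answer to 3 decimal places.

λ̂_MAP = 0.276

The Exponential(rate=λ) likelihood is ∝ λ^n e^(−λΣtᵢ). Here n = 7 and Σtᵢ = 9.8 + 2.6 + 3.2 + 1.3 + 4.6 + 8.3 + 1 = 30.8.
Posterior ∝ λ^4e^(−9λ) · λ^7e^(−30.8λ) = λ^11e^(−39.8λ), i.e. Gamma(12, 39.8).
Mode = (a−1)/b = 11/39.8 ≈ 0.276.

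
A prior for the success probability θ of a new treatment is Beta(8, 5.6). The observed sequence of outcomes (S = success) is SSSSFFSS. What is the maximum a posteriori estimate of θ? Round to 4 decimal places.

Prior: Beta(8, 5.6).
Data: 6 successes in 8 trials (from the sequence). The binomial likelihood contributes θ^6(1−θ)^2, so the posterior is Beta(8+6, 5.6+2) = Beta(14, 7.6).
For Beta(a, b) with a, b > 1 the mode is (a−1)/(a+b−2) = 13/19.6 ≈ 0.6633.

θ̂_MAP = 0.6633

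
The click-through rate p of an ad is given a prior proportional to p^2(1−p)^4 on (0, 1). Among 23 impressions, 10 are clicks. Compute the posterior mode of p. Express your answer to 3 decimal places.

The prior density ∝ p^2(1−p)^4 is the kernel of Beta(3, 5).
Data: 10 successes in 23 trials. The binomial likelihood contributes p^10(1−p)^13, so the posterior is Beta(3+10, 5+13) = Beta(13, 18).
For Beta(a, b) with a, b > 1 the mode is (a−1)/(a+b−2) = 12/29 ≈ 0.414.

p̂_MAP = 0.414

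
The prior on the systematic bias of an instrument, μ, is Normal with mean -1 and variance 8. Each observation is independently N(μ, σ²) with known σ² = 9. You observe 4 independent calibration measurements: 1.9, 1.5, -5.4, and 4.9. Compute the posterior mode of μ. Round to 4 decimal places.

n = 4; x̄ = (1.9 + 1.5 + (-5.4) + 4.9)/4 = 2.9/4 = 0.725.
For a Normal prior and Normal likelihood with known variance, the posterior is Normal; its mode equals its mean, the precision-weighted average.
Prior precision 1/σ₀² = 1/8 = 0.125; data precision n/σ² = 4/9.
μ̂ = (0.125·(-1) + (4/9)·0.725) / (0.125 + 4/9) = (71/360)/(41/72) = 71/205 ≈ 0.3463.

μ̂_MAP = 0.3463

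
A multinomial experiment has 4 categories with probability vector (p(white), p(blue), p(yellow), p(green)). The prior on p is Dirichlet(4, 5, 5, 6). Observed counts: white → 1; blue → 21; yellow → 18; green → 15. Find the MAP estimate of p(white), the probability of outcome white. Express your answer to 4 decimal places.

The posterior is Dirichlet(αᵢ + nᵢ) = Dirichlet(5, 26, 23, 21).
For a Dirichlet(a₁,…,a_K) with all aᵢ > 1, the mode has j-th component (aⱼ − 1)/(Σaᵢ − K).
Here Σaᵢ = 75 and K = 4, so p(white) = (5 − 1)/(75 − 4) = 4/71 ≈ 0.0563.

MAP estimate of p(white) = 0.0563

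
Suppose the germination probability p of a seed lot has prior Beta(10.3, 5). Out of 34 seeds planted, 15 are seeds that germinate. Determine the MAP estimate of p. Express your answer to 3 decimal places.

Prior: Beta(10.3, 5).
Data: 15 successes in 34 trials. The binomial likelihood contributes p^15(1−p)^19, so the posterior is Beta(10.3+15, 5+19) = Beta(25.3, 24).
For Beta(a, b) with a, b > 1 the mode is (a−1)/(a+b−2) = 24.3/47.3 ≈ 0.514.

p̂_MAP = 0.514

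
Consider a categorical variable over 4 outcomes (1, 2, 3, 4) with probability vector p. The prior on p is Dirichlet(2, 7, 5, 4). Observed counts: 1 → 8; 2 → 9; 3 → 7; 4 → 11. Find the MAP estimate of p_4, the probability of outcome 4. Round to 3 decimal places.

The posterior is Dirichlet(αᵢ + nᵢ) = Dirichlet(10, 16, 12, 15).
For a Dirichlet(a₁,…,a_K) with all aᵢ > 1, the mode has j-th component (aⱼ − 1)/(Σaᵢ − K).
Here Σaᵢ = 53 and K = 4, so p_4 = (15 − 1)/(53 − 4) = 14/49 ≈ 0.286.

MAP estimate: 0.286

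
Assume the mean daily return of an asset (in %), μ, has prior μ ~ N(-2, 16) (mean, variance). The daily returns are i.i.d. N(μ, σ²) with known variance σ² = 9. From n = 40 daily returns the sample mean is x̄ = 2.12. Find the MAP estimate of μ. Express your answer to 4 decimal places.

n = 40, x̄ = 2.12.
For a Normal prior and Normal likelihood with known variance, the posterior is Normal; its mode equals its mean, the precision-weighted average.
Prior precision 1/σ₀² = 1/16 = 0.0625; data precision n/σ² = 40/9.
μ̂ = (0.0625·(-2) + (40/9)·2.12) / (0.0625 + 40/9) = (3347/360)/(649/144) = 6694/3245 ≈ 2.0629.

μ̂_MAP = 2.0629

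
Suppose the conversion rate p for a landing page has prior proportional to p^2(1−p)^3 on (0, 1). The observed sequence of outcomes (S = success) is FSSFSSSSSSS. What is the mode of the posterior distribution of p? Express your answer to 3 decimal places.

The prior density ∝ p^2(1−p)^3 is the kernel of Beta(3, 4).
Data: 9 successes in 11 trials (from the sequence). The binomial likelihood contributes p^9(1−p)^2, so the posterior is Beta(3+9, 4+2) = Beta(12, 6).
For Beta(a, b) with a, b > 1 the mode is (a−1)/(a+b−2) = 11/16 ≈ 0.688.

p̂_MAP = 0.688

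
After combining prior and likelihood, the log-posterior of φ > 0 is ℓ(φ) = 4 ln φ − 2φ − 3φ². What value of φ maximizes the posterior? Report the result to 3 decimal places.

φ̂_MAP = 0.667

ℓ'(φ) = 4/φ − 2 − 6φ. Setting this to zero and multiplying by φ: 6φ² + 2φ − 4 = 0.
φ = (−2 + √(2² + 4·6·4)) / (2·6) = (−2 + √100) / 12 = (−2 + 10)/12 = 2/3.
ℓ''(φ) = −4/φ² − 6 < 0, confirming a maximum.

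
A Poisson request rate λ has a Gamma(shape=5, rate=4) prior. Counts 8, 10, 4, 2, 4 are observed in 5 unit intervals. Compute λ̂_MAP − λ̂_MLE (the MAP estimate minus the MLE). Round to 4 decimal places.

MAP − MLE = -2.0444

Σxᵢ = 28. Posterior is Gamma(33, 9); MAP = (33−1)/9 = 32/9 ≈ 3.55556.
MLE = x̄ = 28/5 ≈ 5.60000.
Difference = 32/9 − 28/5 = -92/45 ≈ -2.0444.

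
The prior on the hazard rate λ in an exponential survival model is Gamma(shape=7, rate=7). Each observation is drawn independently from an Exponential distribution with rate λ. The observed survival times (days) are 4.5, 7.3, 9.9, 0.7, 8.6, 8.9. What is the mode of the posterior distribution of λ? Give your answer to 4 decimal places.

The Exponential(rate=λ) likelihood is ∝ λ^n e^(−λΣtᵢ). Here n = 6 and Σtᵢ = 4.5 + 7.3 + 9.9 + 0.7 + 8.6 + 8.9 = 39.9.
Posterior ∝ λ^6e^(−7λ) · λ^6e^(−39.9λ) = λ^12e^(−46.9λ), i.e. Gamma(13, 46.9).
Mode = (a−1)/b = 12/46.9 ≈ 0.2559.

λ̂_MAP = 0.2559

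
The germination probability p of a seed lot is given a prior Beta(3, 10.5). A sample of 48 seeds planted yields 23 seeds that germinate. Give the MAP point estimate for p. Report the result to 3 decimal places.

p̂_MAP = 0.420

Prior: Beta(3, 10.5).
Data: 23 successes in 48 trials. The binomial likelihood contributes p^23(1−p)^25, so the posterior is Beta(3+23, 10.5+25) = Beta(26, 35.5).
For Beta(a, b) with a, b > 1 the mode is (a−1)/(a+b−2) = 25/59.5 ≈ 0.420.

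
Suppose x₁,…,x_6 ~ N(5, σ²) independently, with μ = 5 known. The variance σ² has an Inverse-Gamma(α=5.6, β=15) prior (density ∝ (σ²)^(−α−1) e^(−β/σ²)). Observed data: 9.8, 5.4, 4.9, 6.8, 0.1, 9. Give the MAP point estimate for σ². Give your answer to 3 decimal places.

σ̂²_MAP = 5.024

Sum of squared deviations about the known mean: SS = (9.8−5)² + (5.4−5)² + (4.9−5)² + (6.8−5)² + (0.1−5)² + (9−5)² = 66.46.
The Normal likelihood contributes (σ²)^(−n/2) exp(−SS/(2σ²)), so the posterior is Inverse-Gamma(α + n/2, β + SS/2) = Inverse-Gamma(8.6, 48.23).
The mode of Inverse-Gamma(a, b) is b/(a+1) = 48.23/9.6 ≈ 5.024.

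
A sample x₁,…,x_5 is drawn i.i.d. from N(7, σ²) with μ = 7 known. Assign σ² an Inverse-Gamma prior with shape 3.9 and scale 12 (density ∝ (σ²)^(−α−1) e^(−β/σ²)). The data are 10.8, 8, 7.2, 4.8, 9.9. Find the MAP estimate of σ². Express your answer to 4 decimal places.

Sum of squared deviations about the known mean: SS = (10.8−7)² + (8−7)² + (7.2−7)² + (4.8−7)² + (9.9−7)² = 28.73.
The Normal likelihood contributes (σ²)^(−n/2) exp(−SS/(2σ²)), so the posterior is Inverse-Gamma(α + n/2, β + SS/2) = Inverse-Gamma(6.4, 26.365).
The mode of Inverse-Gamma(a, b) is b/(a+1) = 26.365/7.4 ≈ 3.5628.

σ̂²_MAP = 3.5628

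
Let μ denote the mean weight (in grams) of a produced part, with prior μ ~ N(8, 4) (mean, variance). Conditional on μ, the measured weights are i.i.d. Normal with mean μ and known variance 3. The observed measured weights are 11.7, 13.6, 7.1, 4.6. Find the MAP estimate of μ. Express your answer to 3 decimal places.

μ̂_MAP = 9.053

n = 4; x̄ = (11.7 + 13.6 + 7.1 + 4.6)/4 = 37/4 = 9.25.
For a Normal prior and Normal likelihood with known variance, the posterior is Normal; its mode equals its mean, the precision-weighted average.
Prior precision 1/σ₀² = 1/4 = 0.25; data precision n/σ² = 4/3.
μ̂ = (0.25·8 + (4/3)·9.25) / (0.25 + 4/3) = (43/3)/(19/12) = 172/19 ≈ 9.053.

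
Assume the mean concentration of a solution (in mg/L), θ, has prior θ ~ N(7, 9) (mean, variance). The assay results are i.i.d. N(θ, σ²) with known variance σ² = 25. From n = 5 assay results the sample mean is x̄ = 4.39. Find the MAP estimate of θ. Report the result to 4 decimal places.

n = 5, x̄ = 4.39.
For a Normal prior and Normal likelihood with known variance, the posterior is Normal; its mode equals its mean, the precision-weighted average.
Prior precision 1/σ₀² = 1/9; data precision n/σ² = 5/25 = 0.2.
θ̂ = ((1/9)·7 + 0.2·4.39) / (1/9 + 0.2) = (7451/4500)/(14/45) = 7451/1400 ≈ 5.3221.

θ̂_MAP = 5.3221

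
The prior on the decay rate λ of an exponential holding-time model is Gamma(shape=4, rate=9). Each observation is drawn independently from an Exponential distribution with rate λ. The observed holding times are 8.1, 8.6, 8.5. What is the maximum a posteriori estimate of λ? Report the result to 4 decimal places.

The Exponential(rate=λ) likelihood is ∝ λ^n e^(−λΣtᵢ). Here n = 3 and Σtᵢ = 8.1 + 8.6 + 8.5 = 25.2.
Posterior ∝ λ^3e^(−9λ) · λ^3e^(−25.2λ) = λ^6e^(−34.2λ), i.e. Gamma(7, 34.2).
Mode = (a−1)/b = 6/34.2 ≈ 0.1754.

λ̂_MAP = 0.1754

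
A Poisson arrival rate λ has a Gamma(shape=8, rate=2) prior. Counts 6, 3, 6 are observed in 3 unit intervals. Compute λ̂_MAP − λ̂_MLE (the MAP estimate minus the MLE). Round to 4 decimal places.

Σxᵢ = 15. Posterior is Gamma(23, 5); MAP = (23−1)/5 = 22/5 ≈ 4.40000.
MLE = x̄ = 15/3 ≈ 5.00000.
Difference = 22/5 − 15/3 = -3/5 ≈ -0.6000.

MAP − MLE = -0.6000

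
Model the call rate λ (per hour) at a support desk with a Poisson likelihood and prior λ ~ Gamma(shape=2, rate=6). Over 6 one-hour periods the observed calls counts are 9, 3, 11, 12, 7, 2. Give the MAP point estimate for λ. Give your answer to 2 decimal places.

Σxᵢ = 9+3+11+12+7+2 = 44, with n = 6.
Posterior ∝ λe^(−6λ) · λ^44e^(−6λ) = λ^45e^(−12λ), i.e. Gamma(shape=46, rate=12).
The mode of a Gamma(a, b) with a ≥ 1 (shape–rate) is (a−1)/b = 45/12 ≈ 3.75.

λ̂_MAP = 3.75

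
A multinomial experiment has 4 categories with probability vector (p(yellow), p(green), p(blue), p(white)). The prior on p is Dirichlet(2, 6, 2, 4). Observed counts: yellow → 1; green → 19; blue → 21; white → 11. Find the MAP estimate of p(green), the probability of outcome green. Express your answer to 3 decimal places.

The posterior is Dirichlet(αᵢ + nᵢ) = Dirichlet(3, 25, 23, 15).
For a Dirichlet(a₁,…,a_K) with all aᵢ > 1, the mode has j-th component (aⱼ − 1)/(Σaᵢ − K).
Here Σaᵢ = 66 and K = 4, so p(green) = (25 − 1)/(66 − 4) = 24/62 ≈ 0.387.

MAP estimate of p(green) = 0.387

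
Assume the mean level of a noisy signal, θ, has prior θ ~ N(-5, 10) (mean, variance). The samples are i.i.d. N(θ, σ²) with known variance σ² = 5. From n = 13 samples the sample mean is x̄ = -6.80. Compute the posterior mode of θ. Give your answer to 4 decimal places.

θ̂_MAP = -6.7333

n = 13, x̄ = -6.80.
For a Normal prior and Normal likelihood with known variance, the posterior is Normal; its mode equals its mean, the precision-weighted average.
Prior precision 1/σ₀² = 1/10 = 0.1; data precision n/σ² = 13/5 = 2.6.
θ̂ = (0.1·(-5) + 2.6·(-6.8)) / (0.1 + 2.6) = (-18.18)/2.7 = -101/15 ≈ -6.7333.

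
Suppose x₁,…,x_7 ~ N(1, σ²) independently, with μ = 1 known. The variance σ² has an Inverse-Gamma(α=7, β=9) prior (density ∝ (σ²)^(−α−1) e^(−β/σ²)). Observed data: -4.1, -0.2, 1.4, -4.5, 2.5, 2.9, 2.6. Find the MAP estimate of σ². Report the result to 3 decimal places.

σ̂²_MAP = 3.664

Sum of squared deviations about the known mean: SS = (-4.1−1)² + (-0.2−1)² + (1.4−1)² + (-4.5−1)² + (2.5−1)² + (2.9−1)² + (2.6−1)² = 66.28.
The Normal likelihood contributes (σ²)^(−n/2) exp(−SS/(2σ²)), so the posterior is Inverse-Gamma(α + n/2, β + SS/2) = Inverse-Gamma(10.5, 42.14).
The mode of Inverse-Gamma(a, b) is b/(a+1) = 42.14/11.5 ≈ 3.664.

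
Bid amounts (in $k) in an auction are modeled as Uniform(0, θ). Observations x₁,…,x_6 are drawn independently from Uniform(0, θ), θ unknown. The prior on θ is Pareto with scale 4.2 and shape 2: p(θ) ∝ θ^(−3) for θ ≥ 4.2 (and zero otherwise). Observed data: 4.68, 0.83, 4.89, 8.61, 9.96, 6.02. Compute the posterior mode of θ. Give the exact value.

θ̂_MAP = 9.96

The Uniform(0, θ) likelihood is θ^(−n) for θ ≥ max(xᵢ), zero otherwise. Here max(xᵢ) = 9.96.
Posterior ∝ θ^(−3) · θ^(−6) = θ^(−9) on θ ≥ max(4.2, 9.96) = 9.96.
This density is strictly decreasing in θ, so the posterior mode lies at the lower boundary of the support.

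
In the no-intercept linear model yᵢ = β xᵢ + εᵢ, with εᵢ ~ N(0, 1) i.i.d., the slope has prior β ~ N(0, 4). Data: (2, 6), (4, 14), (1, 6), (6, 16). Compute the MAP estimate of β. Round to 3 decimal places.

log p(β | y) = −Σ(yᵢ − βxᵢ)²/(2·1) − β²/(2·4) + const.
Setting the derivative to zero: Σxᵢ(yᵢ − βxᵢ)/1 − β/4 = 0, so β = Σxᵢyᵢ / (Σxᵢ² + σ²/τ²).
Σxᵢyᵢ = 2·6 + 4·14 + 1·6 + 6·16 = 170; Σxᵢ² = 57; σ²/τ² = 0.25.
β̂_MAP = 170 / (57 + 0.25) = 170/57.25 ≈ 2.969.

β̂_MAP = 2.969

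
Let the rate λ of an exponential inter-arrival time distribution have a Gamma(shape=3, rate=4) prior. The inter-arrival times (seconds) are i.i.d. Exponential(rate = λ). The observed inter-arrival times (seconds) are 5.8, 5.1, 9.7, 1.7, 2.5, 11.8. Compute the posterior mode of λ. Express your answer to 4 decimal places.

The Exponential(rate=λ) likelihood is ∝ λ^n e^(−λΣtᵢ). Here n = 6 and Σtᵢ = 5.8 + 5.1 + 9.7 + 1.7 + 2.5 + 11.8 = 36.6.
Posterior ∝ λ^2e^(−4λ) · λ^6e^(−36.6λ) = λ^8e^(−40.6λ), i.e. Gamma(9, 40.6).
Mode = (a−1)/b = 8/40.6 ≈ 0.1970.

λ̂_MAP = 0.1970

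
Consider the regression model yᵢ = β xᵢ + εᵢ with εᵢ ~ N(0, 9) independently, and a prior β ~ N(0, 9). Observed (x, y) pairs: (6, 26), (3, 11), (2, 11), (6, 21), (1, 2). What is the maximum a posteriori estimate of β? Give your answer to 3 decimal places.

β̂_MAP = 3.897

log p(β | y) = −Σ(yᵢ − βxᵢ)²/(2·9) − β²/(2·9) + const.
Setting the derivative to zero: Σxᵢ(yᵢ − βxᵢ)/9 − β/9 = 0, so β = Σxᵢyᵢ / (Σxᵢ² + σ²/τ²).
Σxᵢyᵢ = 6·26 + 3·11 + 2·11 + 6·21 + 1·2 = 339; Σxᵢ² = 86; σ²/τ² = 1.
β̂_MAP = 339 / (86 + 1) = 339/87 ≈ 3.897.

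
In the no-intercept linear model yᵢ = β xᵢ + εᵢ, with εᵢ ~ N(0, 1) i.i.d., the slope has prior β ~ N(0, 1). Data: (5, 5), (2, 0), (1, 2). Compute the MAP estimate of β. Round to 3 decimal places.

β̂_MAP = 0.871

log p(β | y) = −Σ(yᵢ − βxᵢ)²/(2·1) − β²/(2·1) + const.
Setting the derivative to zero: Σxᵢ(yᵢ − βxᵢ)/1 − β/1 = 0, so β = Σxᵢyᵢ / (Σxᵢ² + σ²/τ²).
Σxᵢyᵢ = 5·5 + 2·0 + 1·2 = 27; Σxᵢ² = 30; σ²/τ² = 1.
β̂_MAP = 27 / (30 + 1) = 27/31 ≈ 0.871.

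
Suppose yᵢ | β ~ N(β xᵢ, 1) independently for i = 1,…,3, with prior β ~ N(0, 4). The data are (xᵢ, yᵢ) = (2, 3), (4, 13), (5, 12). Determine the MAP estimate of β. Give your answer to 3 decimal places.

log p(β | y) = −Σ(yᵢ − βxᵢ)²/(2·1) − β²/(2·4) + const.
Setting the derivative to zero: Σxᵢ(yᵢ − βxᵢ)/1 − β/4 = 0, so β = Σxᵢyᵢ / (Σxᵢ² + σ²/τ²).
Σxᵢyᵢ = 2·3 + 4·13 + 5·12 = 118; Σxᵢ² = 45; σ²/τ² = 0.25.
β̂_MAP = 118 / (45 + 0.25) = 118/45.25 ≈ 2.608.

β̂_MAP = 2.608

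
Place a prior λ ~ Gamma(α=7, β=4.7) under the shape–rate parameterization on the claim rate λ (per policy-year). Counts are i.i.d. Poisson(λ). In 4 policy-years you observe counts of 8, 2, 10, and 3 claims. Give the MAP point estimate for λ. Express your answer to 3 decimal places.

λ̂_MAP = 3.333

Σxᵢ = 8+2+10+3 = 23, with n = 4.
Posterior ∝ λ^6e^(−4.7λ) · λ^23e^(−4λ) = λ^29e^(−8.7λ), i.e. Gamma(shape=30, rate=8.7).
The mode of a Gamma(a, b) with a ≥ 1 (shape–rate) is (a−1)/b = 29/8.7 ≈ 3.333.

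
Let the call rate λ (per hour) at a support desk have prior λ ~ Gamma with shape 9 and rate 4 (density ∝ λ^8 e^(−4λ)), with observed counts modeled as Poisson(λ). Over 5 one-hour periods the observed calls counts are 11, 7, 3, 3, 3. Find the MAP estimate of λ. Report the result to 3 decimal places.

λ̂_MAP = 3.889

Σxᵢ = 11+7+3+3+3 = 27, with n = 5.
Posterior ∝ λ^8e^(−4λ) · λ^27e^(−5λ) = λ^35e^(−9λ), i.e. Gamma(shape=36, rate=9).
The mode of a Gamma(a, b) with a ≥ 1 (shape–rate) is (a−1)/b = 35/9 ≈ 3.889.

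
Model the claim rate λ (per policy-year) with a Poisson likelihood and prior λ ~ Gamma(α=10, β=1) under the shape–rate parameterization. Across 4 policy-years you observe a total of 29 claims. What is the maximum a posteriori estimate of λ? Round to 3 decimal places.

Σxᵢ = 29, n = 4.
Posterior ∝ λ^9e^(−1λ) · λ^29e^(−4λ) = λ^38e^(−5λ), i.e. Gamma(shape=39, rate=5).
The mode of a Gamma(a, b) with a ≥ 1 (shape–rate) is (a−1)/b = 38/5 ≈ 7.600.

λ̂_MAP = 7.600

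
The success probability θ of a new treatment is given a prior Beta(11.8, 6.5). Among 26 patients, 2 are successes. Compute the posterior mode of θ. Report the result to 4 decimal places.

θ̂_MAP = 0.3026

Prior: Beta(11.8, 6.5).
Data: 2 successes in 26 trials. The binomial likelihood contributes θ^2(1−θ)^24, so the posterior is Beta(11.8+2, 6.5+24) = Beta(13.8, 30.5).
For Beta(a, b) with a, b > 1 the mode is (a−1)/(a+b−2) = 12.8/42.3 ≈ 0.3026.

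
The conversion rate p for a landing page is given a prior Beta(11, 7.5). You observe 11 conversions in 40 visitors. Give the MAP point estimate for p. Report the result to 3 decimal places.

Prior: Beta(11, 7.5).
Data: 11 successes in 40 trials. The binomial likelihood contributes p^11(1−p)^29, so the posterior is Beta(11+11, 7.5+29) = Beta(22, 36.5).
For Beta(a, b) with a, b > 1 the mode is (a−1)/(a+b−2) = 21/56.5 ≈ 0.372.

p̂_MAP = 0.372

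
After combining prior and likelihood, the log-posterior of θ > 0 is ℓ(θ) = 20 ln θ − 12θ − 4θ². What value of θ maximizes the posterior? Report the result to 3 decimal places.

ℓ'(θ) = 20/θ − 12 − 8θ. Setting this to zero and multiplying by θ: 8θ² + 12θ − 20 = 0.
θ = (−12 + √(12² + 4·8·20)) / (2·8) = (−12 + √784) / 16 = (−12 + 28)/16 = 1.
ℓ''(θ) = −20/θ² − 8 < 0, confirming a maximum.

θ̂_MAP = 1.000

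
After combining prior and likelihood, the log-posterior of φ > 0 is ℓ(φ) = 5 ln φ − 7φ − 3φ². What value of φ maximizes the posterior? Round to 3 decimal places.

ℓ'(φ) = 5/φ − 7 − 6φ. Setting this to zero and multiplying by φ: 6φ² + 7φ − 5 = 0.
φ = (−7 + √(7² + 4·6·5)) / (2·6) = (−7 + √169) / 12 = (−7 + 13)/12 = 1/2.
ℓ''(φ) = −5/φ² − 6 < 0, confirming a maximum.

φ̂_MAP = 0.500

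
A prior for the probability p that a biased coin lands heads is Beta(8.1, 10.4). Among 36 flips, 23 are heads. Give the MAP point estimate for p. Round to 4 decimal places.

p̂_MAP = 0.5733

Prior: Beta(8.1, 10.4).
Data: 23 successes in 36 trials. The binomial likelihood contributes p^23(1−p)^13, so the posterior is Beta(8.1+23, 10.4+13) = Beta(31.1, 23.4).
For Beta(a, b) with a, b > 1 the mode is (a−1)/(a+b−2) = 30.1/52.5 ≈ 0.5733.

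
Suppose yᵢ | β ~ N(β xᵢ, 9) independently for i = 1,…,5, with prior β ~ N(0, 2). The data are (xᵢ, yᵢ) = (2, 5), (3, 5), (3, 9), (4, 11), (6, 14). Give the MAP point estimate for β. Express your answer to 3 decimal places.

β̂_MAP = 2.293

log p(β | y) = −Σ(yᵢ − βxᵢ)²/(2·9) − β²/(2·2) + const.
Setting the derivative to zero: Σxᵢ(yᵢ − βxᵢ)/9 − β/2 = 0, so β = Σxᵢyᵢ / (Σxᵢ² + σ²/τ²).
Σxᵢyᵢ = 2·5 + 3·5 + 3·9 + 4·11 + 6·14 = 180; Σxᵢ² = 74; σ²/τ² = 4.5.
β̂_MAP = 180 / (74 + 4.5) = 180/78.5 ≈ 2.293.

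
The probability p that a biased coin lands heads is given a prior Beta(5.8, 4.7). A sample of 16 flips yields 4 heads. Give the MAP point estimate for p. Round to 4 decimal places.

p̂_MAP = 0.3592

Prior: Beta(5.8, 4.7).
Data: 4 successes in 16 trials. The binomial likelihood contributes p^4(1−p)^12, so the posterior is Beta(5.8+4, 4.7+12) = Beta(9.8, 16.7).
For Beta(a, b) with a, b > 1 the mode is (a−1)/(a+b−2) = 8.8/24.5 ≈ 0.3592.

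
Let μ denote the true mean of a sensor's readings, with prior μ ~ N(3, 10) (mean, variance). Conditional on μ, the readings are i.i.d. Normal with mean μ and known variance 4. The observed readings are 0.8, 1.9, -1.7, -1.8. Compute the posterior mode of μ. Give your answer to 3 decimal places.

μ̂_MAP = 0.091

n = 4; x̄ = (0.8 + 1.9 + (-1.7) + (-1.8))/4 = -0.8/4 = -0.2.
For a Normal prior and Normal likelihood with known variance, the posterior is Normal; its mode equals its mean, the precision-weighted average.
Prior precision 1/σ₀² = 1/10 = 0.1; data precision n/σ² = 4/4 = 1.
μ̂ = (0.1·3 + 1·(-0.2)) / (0.1 + 1) = 0.1/1.1 = 1/11 ≈ 0.091.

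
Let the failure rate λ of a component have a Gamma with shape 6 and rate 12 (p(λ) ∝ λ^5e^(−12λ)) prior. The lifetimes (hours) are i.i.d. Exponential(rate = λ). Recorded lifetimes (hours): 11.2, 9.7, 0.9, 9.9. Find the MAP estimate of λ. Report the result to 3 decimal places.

λ̂_MAP = 0.206

The Exponential(rate=λ) likelihood is ∝ λ^n e^(−λΣtᵢ). Here n = 4 and Σtᵢ = 11.2 + 9.7 + 0.9 + 9.9 = 31.7.
Posterior ∝ λ^5e^(−12λ) · λ^4e^(−31.7λ) = λ^9e^(−43.7λ), i.e. Gamma(10, 43.7).
Mode = (a−1)/b = 9/43.7 ≈ 0.206.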